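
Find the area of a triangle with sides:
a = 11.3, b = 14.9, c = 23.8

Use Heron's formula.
s = (11.3 + 14.9 + 23.8)/2 = 50/2 = 25
s − a = 13.7, s − b = 10.1, s − c = 1.2
s(s−a)(s−b)(s−c) = 25·13.7·10.1·1.2 ≈ 4151.1
Area = √4151.1 ≈ 64.429

Area = 64.43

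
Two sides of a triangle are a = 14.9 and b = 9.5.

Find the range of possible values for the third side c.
Triangle inequality: |a − b| < c < a + b
|a − b| = |14.9 − 9.5| = 5.4
a + b = 14.9 + 9.5 = 24.4

5.4 < c < 24.4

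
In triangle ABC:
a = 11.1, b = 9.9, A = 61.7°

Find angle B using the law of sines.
a/sin(A) = b/sin(B)  ⇒  sin(B) = b·sin(A)/a = 9.9·sin(61.7°)/11.1
sin(61.7°) ≈ 0.880477
sin(B) ≈ 9.9·0.880477/11.1 ≈ 8.71673/11.1 ≈ 0.785291
B = arcsin(0.785291) ≈ 51.7476°
(Since b ≤ a we need B ≤ A, so the obtuse alternative 180° − 51.7476° ≈ 128.252° is rejected.)

B = 51.75°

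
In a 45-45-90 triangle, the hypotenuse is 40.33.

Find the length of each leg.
In a 45-45-90 triangle hypotenuse = leg·√2, so leg = hypotenuse/√2.
Leg = 40.33/√2 ≈ 40.33/1.41421 ≈ 28.5176

Each leg = 28.52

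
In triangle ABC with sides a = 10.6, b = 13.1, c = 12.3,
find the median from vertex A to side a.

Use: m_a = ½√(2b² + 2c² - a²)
m_a = ½√(2·13.1² + 2·12.3² − 10.6²) = ½√(2·171.61 + 2·151.29 − 112.36) = ½√(343.22 + 302.58 − 112.36) = ½√533.44
√533.44 ≈ 23.0963, so m_a ≈ 11.5482

m_a = 11.55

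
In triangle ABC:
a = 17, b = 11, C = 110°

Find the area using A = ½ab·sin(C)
A = ½·a·b·sin(C) = ½·17·11·sin(110°)
sin(110°) ≈ 0.939693
A ≈ ½·187·0.939693 = 93.5·0.939693 ≈ 87.8613

Area = 87.86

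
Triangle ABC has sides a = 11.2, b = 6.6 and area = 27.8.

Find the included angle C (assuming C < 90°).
Area = ½·a·b·sin(C)  ⇒  sin(C) = 2·Area/(a·b) = 2·27.8/(11.2·6.6) = 55.6/73.92 ≈ 0.752165
C = arcsin(0.752165) ≈ 48.7782° (taking the acute solution since C < 90°)

C = 48.78°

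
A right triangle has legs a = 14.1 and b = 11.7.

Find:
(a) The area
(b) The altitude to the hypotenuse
(a) The legs are perpendicular, so Area = ½·a·b = ½·14.1·11.7 = ½·164.97 = 82.485
(b) Hypotenuse c = √(a² + b²) = √(198.81 + 136.89) = √335.7 ≈ 18.3221
    Area = ½·c·h_c  ⇒  h_c = 2·Area/c = 164.97/18.3221 ≈ 9.00387

Area = 82.485, h_c = 9.004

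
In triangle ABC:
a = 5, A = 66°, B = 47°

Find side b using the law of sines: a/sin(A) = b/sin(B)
a/sin(A) = b/sin(B)  ⇒  b = a·sin(B)/sin(A) = 5·sin(47°)/sin(66°)
sin(47°) ≈ 0.731354, sin(66°) ≈ 0.913545
b ≈ 5·0.731354/0.913545 ≈ 3.65677/0.913545 ≈ 4.00283

b = 4.003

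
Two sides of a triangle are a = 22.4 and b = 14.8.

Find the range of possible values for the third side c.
Triangle inequality: |a − b| < c < a + b
|a − b| = |22.4 − 14.8| = 7.6
a + b = 22.4 + 14.8 = 37.2

7.6 < c < 37.2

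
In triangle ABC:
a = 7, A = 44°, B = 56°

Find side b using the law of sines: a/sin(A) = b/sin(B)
a/sin(A) = b/sin(B)  ⇒  b = a·sin(B)/sin(A) = 7·sin(56°)/sin(44°)
sin(56°) ≈ 0.829038, sin(44°) ≈ 0.694658
b ≈ 7·0.829038/0.694658 ≈ 5.80326/0.694658 ≈ 8.35413

b = 8.354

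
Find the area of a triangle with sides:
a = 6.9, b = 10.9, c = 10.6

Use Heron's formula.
s = (6.9 + 10.9 + 10.6)/2 = 28.4/2 = 14.2
s − a = 7.3, s − b = 3.3, s − c = 3.6
s(s−a)(s−b)(s−c) = 14.2·7.3·3.3·3.6 ≈ 1231.48
Area = √1231.48 ≈ 35.0925

Area = 35.09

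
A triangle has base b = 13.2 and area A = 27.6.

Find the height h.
A = ½·b·h  ⇒  h = 2A/b = 2·27.6/13.2 = 55.2/13.2 ≈ 4.18182

h = 4.182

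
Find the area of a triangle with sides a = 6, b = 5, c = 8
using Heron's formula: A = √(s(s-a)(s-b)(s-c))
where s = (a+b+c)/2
s = (6 + 5 + 8)/2 = 19/2 = 9.5
s − a = 3.5, s − b = 4.5, s − c = 1.5
s(s−a)(s−b)(s−c) = 9.5·3.5·4.5·1.5 = 224.4375
Area = √224.4375 ≈ 14.9812

s = 9.5, Area = 14.98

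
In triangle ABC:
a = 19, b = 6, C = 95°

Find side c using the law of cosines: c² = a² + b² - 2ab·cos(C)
c² = 19² + 6² − 2·19·6·cos(95°)
cos(95°) ≈ -0.0871557
c² ≈ 361 + 36 − 228·(-0.0871557) ≈ 397 + 19.8715 ≈ 416.872
c ≈ √416.872 ≈ 20.4174

c = 20.42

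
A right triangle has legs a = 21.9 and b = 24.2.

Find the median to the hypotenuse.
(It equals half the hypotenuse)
Hypotenuse c = √(a² + b²) = √(479.61 + 585.64) = √1065.25 ≈ 32.6382
Median to hypotenuse = c/2 ≈ 32.6382/2 ≈ 16.3191

Median = 16.32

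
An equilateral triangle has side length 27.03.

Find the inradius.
r = Area/s with s the semi-perimeter.
Area = (√3/4)·27.03² = (√3/4)·730.6209 ≈ 0.433013·730.6209 ≈ 316.368
s = 3·27.03/2 = 40.545
r ≈ 316.368/40.545 ≈ 7.80289
(Equivalently r = side/(2√3) = 27.03/3.4641 ≈ 7.80289.)

r = 7.803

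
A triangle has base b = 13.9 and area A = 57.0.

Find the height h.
A = ½·b·h  ⇒  h = 2A/b = 2·57.0/13.9 = 114/13.9 ≈ 8.20144

h = 8.201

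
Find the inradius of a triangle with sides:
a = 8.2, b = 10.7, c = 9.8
r = Area/s where s is the semi-perimeter.
s = (8.2 + 10.7 + 9.8)/2 = 28.7/2 = 14.35
Area = √(s(s−a)(s−b)(s−c)) = √(14.35·6.15·3.65·4.55) ≈ √1465.65 ≈ 38.2839
r ≈ 38.2839/14.35 ≈ 2.66786

r = 2.668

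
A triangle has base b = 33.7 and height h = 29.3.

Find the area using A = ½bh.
A = ½·b·h = ½·33.7·29.3 = ½·987.41 = 493.705

Area = 493.705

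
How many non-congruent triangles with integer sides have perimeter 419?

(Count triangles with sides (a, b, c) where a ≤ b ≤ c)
Let a ≤ b ≤ c with a + b + c = 419. The only binding inequality is a + b > c, i.e. 419 − c > c, so c < 419/2; and c ≥ 419/3 since c is the largest side.
So 140 ≤ c ≤ 209. For each c, b runs from ⌈(419 − c)/2⌉ up to c (then a = 419 − b − c satisfies 1 ≤ a ≤ b automatically), giving c − ⌈(419 − c)/2⌉ + 1 choices.
Summing over c: 1 + 3 + 4 + 6 + … + 103 + 105  (70 terms, c = 140, …, 209) = 3710
Check (closed form: nearest integer to p²/48 for even p, (p+3)²/48 for odd p): (419+3)²/48 = 422²/48 = 178084/48 ≈ 3710.08 → 3710

3710 triangles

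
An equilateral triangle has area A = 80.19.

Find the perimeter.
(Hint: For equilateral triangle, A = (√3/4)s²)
A = (√3/4)s²  ⇒  s² = 4A/√3 = 4·80.19/√3 = 320.76/1.73205 ≈ 185.191
s ≈ √185.191 ≈ 13.6085
Perimeter = 3s ≈ 3·13.6085 ≈ 40.8255

Perimeter = 40.83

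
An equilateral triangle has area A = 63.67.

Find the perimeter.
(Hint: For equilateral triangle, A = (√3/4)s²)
A = (√3/4)s²  ⇒  s² = 4A/√3 = 4·63.67/√3 = 254.68/1.73205 ≈ 147.04
s ≈ √147.04 ≈ 12.126
Perimeter = 3s ≈ 3·12.126 ≈ 36.378

Perimeter = 36.38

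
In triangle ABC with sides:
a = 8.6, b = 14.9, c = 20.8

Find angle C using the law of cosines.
c² = a² + b² − 2ab·cos(C)  ⇒  cos(C) = (a² + b² − c²)/(2ab)
cos(C) = (8.6² + 14.9² − 20.8²)/(2·8.6·14.9) = (73.96 + 222.01 − 432.64)/256.28 = -136.67/256.28 ≈ -0.533284
C = arccos(-0.533284) ≈ 122.228°

C = 122.2°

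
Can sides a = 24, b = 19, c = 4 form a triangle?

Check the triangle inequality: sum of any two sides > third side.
a + b vs c: 24 + 19 = 43 > 4  ✓
a + c vs b: 24 + 4 = 28 > 19  ✓
b + c vs a: 19 + 4 = 23 ≤ 24  ✗

No: 19 + 4 = 23 is not > 24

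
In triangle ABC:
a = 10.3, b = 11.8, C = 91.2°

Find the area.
Two sides and the included angle (SAS): A = ½·a·b·sin(C) = ½·10.3·11.8·sin(91.2°)
sin(91.2°) ≈ 0.999781
A ≈ ½·121.54·0.999781 = 60.77·0.999781 ≈ 60.7567

Area = 60.76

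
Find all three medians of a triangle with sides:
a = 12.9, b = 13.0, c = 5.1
Median formula: m_a = ½√(2b² + 2c² − a²) (and cyclically). a² = 166.41, b² = 169, c² = 26.01.
m_a = ½√(2·169 + 2·26.01 − 166.41) = ½√223.61 ≈ ½·14.9536 ≈ 7.4768
m_b = ½√(2·166.41 + 2·26.01 − 169) = ½√215.84 ≈ ½·14.6915 ≈ 7.34575
m_c = ½√(2·166.41 + 2·169 − 26.01) = ½√644.81 ≈ ½·25.3931 ≈ 12.6966

m_a = 7.477, m_b = 7.346, m_c = 12.7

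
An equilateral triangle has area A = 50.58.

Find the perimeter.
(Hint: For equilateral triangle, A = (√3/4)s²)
A = (√3/4)s²  ⇒  s² = 4A/√3 = 4·50.58/√3 = 202.32/1.73205 ≈ 116.81
s ≈ √116.81 ≈ 10.8078
Perimeter = 3s ≈ 3·10.8078 ≈ 32.4235

Perimeter = 32.42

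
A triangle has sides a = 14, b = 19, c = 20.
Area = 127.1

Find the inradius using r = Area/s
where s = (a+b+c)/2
s = (14 + 19 + 20)/2 = 53/2 = 26.5
r = Area/s = 127.1/26.5 ≈ 4.79623

r = 4.796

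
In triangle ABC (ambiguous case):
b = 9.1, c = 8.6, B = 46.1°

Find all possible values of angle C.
b/sin(B) = c/sin(C)  ⇒  sin(C) = c·sin(B)/b = 8.6·sin(46.1°)/9.1
sin(46.1°) ≈ 0.720551
sin(C) ≈ 8.6·0.720551/9.1 ≈ 6.19674/9.1 ≈ 0.68096
Candidate 1: C₁ = arcsin(0.68096) ≈ 42.9187°  →  A = 180° − 46.1° − 42.9187° ≈ 90.9813° > 0, valid
Candidate 2: C₂ = 180° − C₁ ≈ 137.081°  →  A = 180° − 46.1° − 137.081° ≈ -3.1813° ≤ 0, not a valid triangle

C = 42.92° (one solution)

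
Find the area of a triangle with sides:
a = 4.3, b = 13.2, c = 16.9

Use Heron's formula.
s = (4.3 + 13.2 + 16.9)/2 = 34.4/2 = 17.2
s − a = 12.9, s − b = 4, s − c = 0.3
s(s−a)(s−b)(s−c) = 17.2·12.9·4·0.3 ≈ 266.256
Area = √266.256 ≈ 16.3174

Area = 16.32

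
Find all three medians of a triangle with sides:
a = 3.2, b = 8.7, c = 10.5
Median formula: m_a = ½√(2b² + 2c² − a²) (and cyclically). a² = 10.24, b² = 75.69, c² = 110.25.
m_a = ½√(2·75.69 + 2·110.25 − 10.24) = ½√361.64 ≈ ½·19.0168 ≈ 9.50842
m_b = ½√(2·10.24 + 2·110.25 − 75.69) = ½√165.29 ≈ ½·12.8565 ≈ 6.42826
m_c = ½√(2·10.24 + 2·75.69 − 110.25) = ½√61.61 ≈ ½·7.8492 ≈ 3.9246

m_a = 9.508, m_b = 6.428, m_c = 3.925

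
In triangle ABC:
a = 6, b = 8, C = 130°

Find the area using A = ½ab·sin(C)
A = ½·a·b·sin(C) = ½·6·8·sin(130°)
sin(130°) ≈ 0.766044
A ≈ ½·48·0.766044 = 24·0.766044 ≈ 18.3851

Area = 18.39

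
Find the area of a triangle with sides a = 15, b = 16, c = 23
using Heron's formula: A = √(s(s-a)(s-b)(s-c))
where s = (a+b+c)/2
s = (15 + 16 + 23)/2 = 54/2 = 27
s − a = 12, s − b = 11, s − c = 4
s(s−a)(s−b)(s−c) = 27·12·11·4 = 14256
Area = √14256 ≈ 119.398

s = 27.0, Area = 119.4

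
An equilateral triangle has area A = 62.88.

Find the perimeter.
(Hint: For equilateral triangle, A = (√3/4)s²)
A = (√3/4)s²  ⇒  s² = 4A/√3 = 4·62.88/√3 = 251.52/1.73205 ≈ 145.215
s ≈ √145.215 ≈ 12.0505
Perimeter = 3s ≈ 3·12.0505 ≈ 36.1516

Perimeter = 36.15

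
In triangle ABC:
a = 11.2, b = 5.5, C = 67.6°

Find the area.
Two sides and the included angle (SAS): A = ½·a·b·sin(C) = ½·11.2·5.5·sin(67.6°)
sin(67.6°) ≈ 0.924546
A ≈ ½·61.6·0.924546 = 30.8·0.924546 ≈ 28.476

Area = 28.48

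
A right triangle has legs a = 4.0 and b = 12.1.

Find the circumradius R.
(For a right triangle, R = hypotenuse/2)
Hypotenuse c = √(a² + b²) = √(16 + 146.41) = √162.41 ≈ 12.744
R = c/2 ≈ 12.744/2 ≈ 6.37201

R = 6.372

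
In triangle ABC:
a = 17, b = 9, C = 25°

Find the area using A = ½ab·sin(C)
A = ½·a·b·sin(C) = ½·17·9·sin(25°)
sin(25°) ≈ 0.422618
A ≈ ½·153·0.422618 = 76.5·0.422618 ≈ 32.3303

Area = 32.33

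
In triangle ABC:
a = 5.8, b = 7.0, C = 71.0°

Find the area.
Two sides and the included angle (SAS): A = ½·a·b·sin(C) = ½·5.8·7.0·sin(71.0°)
sin(71.0°) ≈ 0.945519
A ≈ ½·40.6·0.945519 = 20.3·0.945519 ≈ 19.194

Area = 19.19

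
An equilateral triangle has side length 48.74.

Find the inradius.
r = Area/s with s the semi-perimeter.
Area = (√3/4)·48.74² = (√3/4)·2375.5876 ≈ 0.433013·2375.5876 ≈ 1028.66
s = 3·48.74/2 = 73.11
r ≈ 1028.66/73.11 ≈ 14.07
(Equivalently r = side/(2√3) = 48.74/3.4641 ≈ 14.07.)

r = 14.07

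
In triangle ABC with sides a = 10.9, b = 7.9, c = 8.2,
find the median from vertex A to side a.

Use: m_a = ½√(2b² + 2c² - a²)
m_a = ½√(2·7.9² + 2·8.2² − 10.9²) = ½√(2·62.41 + 2·67.24 − 118.81) = ½√(124.82 + 134.48 − 118.81) = ½√140.49
√140.49 ≈ 11.8528, so m_a ≈ 5.92642

m_a = 5.926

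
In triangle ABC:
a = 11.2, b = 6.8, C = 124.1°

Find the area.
Two sides and the included angle (SAS): A = ½·a·b·sin(C) = ½·11.2·6.8·sin(124.1°)
sin(124.1°) ≈ 0.82806
A ≈ ½·76.16·0.82806 = 38.08·0.82806 ≈ 31.5325

Area = 31.53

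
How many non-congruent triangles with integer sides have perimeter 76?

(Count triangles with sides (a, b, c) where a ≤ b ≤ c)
Let a ≤ b ≤ c with a + b + c = 76. The only binding inequality is a + b > c, i.e. 76 − c > c, so c < 76/2; and c ≥ 76/3 since c is the largest side.
So 26 ≤ c ≤ 37. For each c, b runs from ⌈(76 − c)/2⌉ up to c (then a = 76 − b − c satisfies 1 ≤ a ≤ b automatically), giving c − ⌈(76 − c)/2⌉ + 1 choices.
Summing over c: 2 + 3 + 5 + 6 + 8 + 9 + 11 + 12 + 14 + 15 + 17 + 18 = 120
Check (closed form: nearest integer to p²/48 for even p, (p+3)²/48 for odd p): 76²/48 = 5776/48 ≈ 120.33 → 120

120 triangles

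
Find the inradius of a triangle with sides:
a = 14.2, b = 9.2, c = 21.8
r = Area/s where s is the semi-perimeter.
s = (14.2 + 9.2 + 21.8)/2 = 45.2/2 = 22.6
Area = √(s(s−a)(s−b)(s−c)) = √(22.6·8.4·13.4·0.8) ≈ √2035.08 ≈ 45.1119
r ≈ 45.1119/22.6 ≈ 1.9961

r = 1.996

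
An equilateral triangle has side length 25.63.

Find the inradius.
r = Area/s with s the semi-perimeter.
Area = (√3/4)·25.63² = (√3/4)·656.8969 ≈ 0.433013·656.8969 ≈ 284.445
s = 3·25.63/2 = 38.445
r ≈ 284.445/38.445 ≈ 7.39874
(Equivalently r = side/(2√3) = 25.63/3.4641 ≈ 7.39874.)

r = 7.399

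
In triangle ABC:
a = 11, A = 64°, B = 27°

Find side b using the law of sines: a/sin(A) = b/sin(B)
a/sin(A) = b/sin(B)  ⇒  b = a·sin(B)/sin(A) = 11·sin(27°)/sin(64°)
sin(27°) ≈ 0.45399, sin(64°) ≈ 0.898794
b ≈ 11·0.45399/0.898794 ≈ 4.9939/0.898794 ≈ 5.55622

b = 5.556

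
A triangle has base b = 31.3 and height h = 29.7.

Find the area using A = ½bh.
A = ½·b·h = ½·31.3·29.7 = ½·929.61 = 464.805

Area = 464.805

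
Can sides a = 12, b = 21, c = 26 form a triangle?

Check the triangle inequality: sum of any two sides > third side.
a + b vs c: 12 + 21 = 33 > 26  ✓
a + c vs b: 12 + 26 = 38 > 21  ✓
b + c vs a: 21 + 26 = 47 > 12  ✓

Yes, triangle inequality satisfied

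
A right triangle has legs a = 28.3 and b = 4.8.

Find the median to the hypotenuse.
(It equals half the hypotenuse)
Hypotenuse c = √(a² + b²) = √(800.89 + 23.04) = √823.93 ≈ 28.7042
Median to hypotenuse = c/2 ≈ 28.7042/2 ≈ 14.3521

Median = 14.35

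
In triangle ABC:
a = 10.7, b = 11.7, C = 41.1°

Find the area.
Two sides and the included angle (SAS): A = ½·a·b·sin(C) = ½·10.7·11.7·sin(41.1°)
sin(41.1°) ≈ 0.657375
A ≈ ½·125.19·0.657375 = 62.595·0.657375 ≈ 41.1484

Area = 41.15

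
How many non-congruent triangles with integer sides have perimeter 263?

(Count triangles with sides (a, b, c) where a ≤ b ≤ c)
Let a ≤ b ≤ c with a + b + c = 263. The only binding inequality is a + b > c, i.e. 263 − c > c, so c < 263/2; and c ≥ 263/3 since c is the largest side.
So 88 ≤ c ≤ 131. For each c, b runs from ⌈(263 − c)/2⌉ up to c (then a = 263 − b − c satisfies 1 ≤ a ≤ b automatically), giving c − ⌈(263 − c)/2⌉ + 1 choices.
Summing over c: 1 + 3 + 4 + 6 + … + 64 + 66  (44 terms, c = 88, …, 131) = 1474
Check (closed form: nearest integer to p²/48 for even p, (p+3)²/48 for odd p): (263+3)²/48 = 266²/48 = 70756/48 ≈ 1474.08 → 1474

1474 triangles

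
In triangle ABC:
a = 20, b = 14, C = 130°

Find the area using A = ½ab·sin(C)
A = ½·a·b·sin(C) = ½·20·14·sin(130°)
sin(130°) ≈ 0.766044
A ≈ ½·280·0.766044 = 140·0.766044 ≈ 107.246

Area = 107.2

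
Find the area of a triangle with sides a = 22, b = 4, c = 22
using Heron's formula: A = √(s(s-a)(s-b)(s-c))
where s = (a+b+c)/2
s = (22 + 4 + 22)/2 = 48/2 = 24
s − a = 2, s − b = 20, s − c = 2
s(s−a)(s−b)(s−c) = 24·2·20·2 = 1920
Area = √1920 ≈ 43.8178

s = 24.0, Area = 43.82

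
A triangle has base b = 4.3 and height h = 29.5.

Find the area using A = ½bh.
A = ½·b·h = ½·4.3·29.5 = ½·126.85 = 63.425

Area = 63.425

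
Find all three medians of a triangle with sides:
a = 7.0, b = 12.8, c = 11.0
Median formula: m_a = ½√(2b² + 2c² − a²) (and cyclically). a² = 49, b² = 163.84, c² = 121.
m_a = ½√(2·163.84 + 2·121 − 49) = ½√520.68 ≈ ½·22.8184 ≈ 11.4092
m_b = ½√(2·49 + 2·121 − 163.84) = ½√176.16 ≈ ½·13.2725 ≈ 6.63626
m_c = ½√(2·49 + 2·163.84 − 121) = ½√304.68 ≈ ½·17.4551 ≈ 8.72754

m_a = 11.41, m_b = 6.636, m_c = 8.728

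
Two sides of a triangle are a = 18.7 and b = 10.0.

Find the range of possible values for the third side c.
Triangle inequality: |a − b| < c < a + b
|a − b| = |18.7 − 10.0| = 8.7
a + b = 18.7 + 10.0 = 28.7

8.7 < c < 28.7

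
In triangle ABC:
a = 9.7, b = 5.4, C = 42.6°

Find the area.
Two sides and the included angle (SAS): A = ½·a·b·sin(C) = ½·9.7·5.4·sin(42.6°)
sin(42.6°) ≈ 0.676876
A ≈ ½·52.38·0.676876 = 26.19·0.676876 ≈ 17.7274

Area = 17.73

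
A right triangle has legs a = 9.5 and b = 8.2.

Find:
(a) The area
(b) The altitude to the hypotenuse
(a) The legs are perpendicular, so Area = ½·a·b = ½·9.5·8.2 = ½·77.9 = 38.95
(b) Hypotenuse c = √(a² + b²) = √(90.25 + 67.24) = √157.49 ≈ 12.5495
    Area = ½·c·h_c  ⇒  h_c = 2·Area/c = 77.9/12.5495 ≈ 6.20742

Area = 38.95, h_c = 6.207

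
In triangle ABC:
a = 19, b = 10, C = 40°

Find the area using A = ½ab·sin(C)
A = ½·a·b·sin(C) = ½·19·10·sin(40°)
sin(40°) ≈ 0.642788
A ≈ ½·190·0.642788 = 95·0.642788 ≈ 61.0648

Area = 61.06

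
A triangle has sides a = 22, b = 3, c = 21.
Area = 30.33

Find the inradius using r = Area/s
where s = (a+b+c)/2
s = (22 + 3 + 21)/2 = 46/2 = 23
r = Area/s = 30.33/23 ≈ 1.3187

r = 1.319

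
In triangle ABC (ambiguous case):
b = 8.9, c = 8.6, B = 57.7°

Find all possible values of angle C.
b/sin(B) = c/sin(C)  ⇒  sin(C) = c·sin(B)/b = 8.6·sin(57.7°)/8.9
sin(57.7°) ≈ 0.845262
sin(C) ≈ 8.6·0.845262/8.9 ≈ 7.26925/8.9 ≈ 0.81677
Candidate 1: C₁ = arcsin(0.81677) ≈ 54.7627°  →  A = 180° − 57.7° − 54.7627° ≈ 67.5373° > 0, valid
Candidate 2: C₂ = 180° − C₁ ≈ 125.237°  →  A = 180° − 57.7° − 125.237° ≈ -2.9373° ≤ 0, not a valid triangle

C = 54.76° (one solution)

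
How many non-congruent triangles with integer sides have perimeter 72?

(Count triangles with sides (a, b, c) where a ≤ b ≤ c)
Let a ≤ b ≤ c with a + b + c = 72. The only binding inequality is a + b > c, i.e. 72 − c > c, so c < 72/2; and c ≥ 72/3 since c is the largest side.
So 24 ≤ c ≤ 35. For each c, b runs from ⌈(72 − c)/2⌉ up to c (then a = 72 − b − c satisfies 1 ≤ a ≤ b automatically), giving c − ⌈(72 − c)/2⌉ + 1 choices.
Summing over c: 1 + 2 + 4 + 5 + 7 + 8 + 10 + 11 + 13 + 14 + 16 + 17 = 108
Check (closed form: nearest integer to p²/48 for even p, (p+3)²/48 for odd p): 72²/48 = 5184/48 ≈ 108.00 → 108

108 triangles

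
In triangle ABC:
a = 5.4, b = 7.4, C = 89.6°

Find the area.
Two sides and the included angle (SAS): A = ½·a·b·sin(C) = ½·5.4·7.4·sin(89.6°)
sin(89.6°) ≈ 0.999976
A ≈ ½·39.96·0.999976 = 19.98·0.999976 ≈ 19.9795

Area = 19.98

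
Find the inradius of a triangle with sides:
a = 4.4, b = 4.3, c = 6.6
r = Area/s where s is the semi-perimeter.
s = (4.4 + 4.3 + 6.6)/2 = 15.3/2 = 7.65
Area = √(s(s−a)(s−b)(s−c)) = √(7.65·3.25·3.35·1.05) ≈ √87.4538 ≈ 9.35168
r ≈ 9.35168/7.65 ≈ 1.22244

r = 1.222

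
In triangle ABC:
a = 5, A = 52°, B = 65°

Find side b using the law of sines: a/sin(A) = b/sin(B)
a/sin(A) = b/sin(B)  ⇒  b = a·sin(B)/sin(A) = 5·sin(65°)/sin(52°)
sin(65°) ≈ 0.906308, sin(52°) ≈ 0.788011
b ≈ 5·0.906308/0.788011 ≈ 4.53154/0.788011 ≈ 5.75061

b = 5.751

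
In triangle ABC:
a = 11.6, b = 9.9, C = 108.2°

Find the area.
Two sides and the included angle (SAS): A = ½·a·b·sin(C) = ½·11.6·9.9·sin(108.2°)
sin(108.2°) ≈ 0.949972
A ≈ ½·114.84·0.949972 = 57.42·0.949972 ≈ 54.5474

Area = 54.55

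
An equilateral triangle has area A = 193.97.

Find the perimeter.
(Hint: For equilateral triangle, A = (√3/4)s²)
A = (√3/4)s²  ⇒  s² = 4A/√3 = 4·193.97/√3 = 775.88/1.73205 ≈ 447.955
s ≈ √447.955 ≈ 21.1649
Perimeter = 3s ≈ 3·21.1649 ≈ 63.4948

Perimeter = 63.49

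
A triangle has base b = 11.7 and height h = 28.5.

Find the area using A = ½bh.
A = ½·b·h = ½·11.7·28.5 = ½·333.45 = 166.725

Area = 166.725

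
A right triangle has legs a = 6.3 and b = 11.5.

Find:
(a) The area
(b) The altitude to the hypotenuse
(a) The legs are perpendicular, so Area = ½·a·b = ½·6.3·11.5 = ½·72.45 = 36.225
(b) Hypotenuse c = √(a² + b²) = √(39.69 + 132.25) = √171.94 ≈ 13.1126
    Area = ½·c·h_c  ⇒  h_c = 2·Area/c = 72.45/13.1126 ≈ 5.52522

Area = 36.225, h_c = 5.525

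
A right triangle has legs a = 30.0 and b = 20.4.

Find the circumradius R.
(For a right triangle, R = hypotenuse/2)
Hypotenuse c = √(a² + b²) = √(900 + 416.16) = √1316.16 ≈ 36.2789
R = c/2 ≈ 36.2789/2 ≈ 18.1395

R = 18.14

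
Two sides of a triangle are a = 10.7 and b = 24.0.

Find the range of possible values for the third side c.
Triangle inequality: |a − b| < c < a + b
|a − b| = |10.7 − 24.0| = 13.3
a + b = 10.7 + 24.0 = 34.7

13.3 < c < 34.7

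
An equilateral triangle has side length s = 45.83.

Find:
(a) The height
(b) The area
(a) The height splits the triangle into two 30-60-90 halves: h = s·√3/2 = 45.83·1.73205/2 ≈ 79.3799/2 ≈ 39.6899
(b) Area = (√3/4)·s² = (√3/4)·45.83² = (√3/4)·2100.3889 ≈ 0.433013·2100.3889 ≈ 909.495

Height = 39.69, Area = 909.5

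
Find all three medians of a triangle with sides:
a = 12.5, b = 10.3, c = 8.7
Median formula: m_a = ½√(2b² + 2c² − a²) (and cyclically). a² = 156.25, b² = 106.09, c² = 75.69.
m_a = ½√(2·106.09 + 2·75.69 − 156.25) = ½√207.31 ≈ ½·14.3983 ≈ 7.19913
m_b = ½√(2·156.25 + 2·75.69 − 106.09) = ½√357.79 ≈ ½·18.9153 ≈ 9.45767
m_c = ½√(2·156.25 + 2·106.09 − 75.69) = ½√448.99 ≈ ½·21.1894 ≈ 10.5947

m_a = 7.199, m_b = 9.458, m_c = 10.59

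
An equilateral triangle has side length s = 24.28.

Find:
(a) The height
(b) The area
(a) The height splits the triangle into two 30-60-90 halves: h = s·√3/2 = 24.28·1.73205/2 ≈ 42.0542/2 ≈ 21.0271
(b) Area = (√3/4)·s² = (√3/4)·24.28² = (√3/4)·589.5184 ≈ 0.433013·589.5184 ≈ 255.269

Height = 21.03, Area = 255.3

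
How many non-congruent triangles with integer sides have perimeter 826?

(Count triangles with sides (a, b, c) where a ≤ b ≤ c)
Let a ≤ b ≤ c with a + b + c = 826. The only binding inequality is a + b > c, i.e. 826 − c > c, so c < 826/2; and c ≥ 826/3 since c is the largest side.
So 276 ≤ c ≤ 412. For each c, b runs from ⌈(826 − c)/2⌉ up to c (then a = 826 − b − c satisfies 1 ≤ a ≤ b automatically), giving c − ⌈(826 − c)/2⌉ + 1 choices.
Summing over c: 2 + 3 + 5 + 6 + … + 204 + 206  (137 terms, c = 276, …, 412) = 14214
Check (closed form: nearest integer to p²/48 for even p, (p+3)²/48 for odd p): 826²/48 = 682276/48 ≈ 14214.08 → 14214

14214 triangles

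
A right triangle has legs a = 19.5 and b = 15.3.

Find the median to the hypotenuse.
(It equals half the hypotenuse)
Hypotenuse c = √(a² + b²) = √(380.25 + 234.09) = √614.34 ≈ 24.7859
Median to hypotenuse = c/2 ≈ 24.7859/2 ≈ 12.3929

Median = 12.39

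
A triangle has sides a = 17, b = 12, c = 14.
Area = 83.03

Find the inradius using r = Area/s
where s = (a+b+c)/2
s = (17 + 12 + 14)/2 = 43/2 = 21.5
r = Area/s = 83.03/21.5 ≈ 3.86186

r = 3.862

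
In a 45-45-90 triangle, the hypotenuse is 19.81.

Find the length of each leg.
In a 45-45-90 triangle hypotenuse = leg·√2, so leg = hypotenuse/√2.
Leg = 19.81/√2 ≈ 19.81/1.41421 ≈ 14.0078

Each leg = 14.01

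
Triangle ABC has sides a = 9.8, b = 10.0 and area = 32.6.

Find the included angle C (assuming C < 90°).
Area = ½·a·b·sin(C)  ⇒  sin(C) = 2·Area/(a·b) = 2·32.6/(9.8·10.0) = 65.2/98 ≈ 0.665306
C = arcsin(0.665306) ≈ 41.7058° (taking the acute solution since C < 90°)

C = 41.71°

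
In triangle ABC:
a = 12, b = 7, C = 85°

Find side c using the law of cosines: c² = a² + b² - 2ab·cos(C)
c² = 12² + 7² − 2·12·7·cos(85°)
cos(85°) ≈ 0.0871557
c² ≈ 144 + 49 − 168·(0.0871557) ≈ 193 − 14.6422 ≈ 178.358
c ≈ √178.358 ≈ 13.3551

c = 13.36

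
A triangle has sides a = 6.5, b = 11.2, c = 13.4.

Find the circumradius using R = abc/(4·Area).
First find the area with Heron's formula.
s = (6.5 + 11.2 + 13.4)/2 = 15.55
Area = √(s(s−a)(s−b)(s−c)) = √(15.55·9.05·4.35·2.15) ≈ √1316.15 ≈ 36.2788
abc = 6.5·11.2·13.4 = 975.52
R = abc/(4·Area) ≈ 975.52/(4·36.2788) = 975.52/145.115 ≈ 6.72238

R = 6.722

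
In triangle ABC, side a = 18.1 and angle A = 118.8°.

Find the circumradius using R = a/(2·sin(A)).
R = a/(2·sin(A)) = 18.1/(2·sin(118.8°))
sin(118.8°) ≈ 0.876307
R ≈ 18.1/(2·0.876307) = 18.1/1.75261 ≈ 10.3274

R = 10.33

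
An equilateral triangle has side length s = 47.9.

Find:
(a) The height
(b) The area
(a) The height splits the triangle into two 30-60-90 halves: h = s·√3/2 = 47.9·1.73205/2 ≈ 82.9652/2 ≈ 41.4826
(b) Area = (√3/4)·s² = (√3/4)·47.9² = (√3/4)·2294.41 ≈ 0.433013·2294.41 ≈ 993.509

Height = 41.48, Area = 993.5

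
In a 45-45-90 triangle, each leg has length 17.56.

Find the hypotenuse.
In a 45-45-90 triangle the sides are in ratio 1 : 1 : √2, so hypotenuse = leg·√2.
Hypotenuse = 17.56·√2 ≈ 17.56·1.41421 ≈ 24.8336

Hypotenuse = 17.56√2 = 24.83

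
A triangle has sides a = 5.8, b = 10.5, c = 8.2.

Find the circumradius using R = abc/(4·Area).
First find the area with Heron's formula.
s = (5.8 + 10.5 + 8.2)/2 = 12.25
Area = √(s(s−a)(s−b)(s−c)) = √(12.25·6.45·1.75·4.05) ≈ √560.001 ≈ 23.6643
abc = 5.8·10.5·8.2 = 499.38
R = abc/(4·Area) ≈ 499.38/(4·23.6643) = 499.38/94.6574 ≈ 5.27566

R = 5.276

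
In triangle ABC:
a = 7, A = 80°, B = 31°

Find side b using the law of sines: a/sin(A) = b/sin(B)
a/sin(A) = b/sin(B)  ⇒  b = a·sin(B)/sin(A) = 7·sin(31°)/sin(80°)
sin(31°) ≈ 0.515038, sin(80°) ≈ 0.984808
b ≈ 7·0.515038/0.984808 ≈ 3.60527/0.984808 ≈ 3.66088

b = 3.661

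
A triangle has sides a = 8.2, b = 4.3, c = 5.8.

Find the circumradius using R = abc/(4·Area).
First find the area with Heron's formula.
s = (8.2 + 4.3 + 5.8)/2 = 9.15
Area = √(s(s−a)(s−b)(s−c)) = √(9.15·0.95·4.85·3.35) ≈ √141.231 ≈ 11.8841
abc = 8.2·4.3·5.8 = 204.508
R = abc/(4·Area) ≈ 204.508/(4·11.8841) = 204.508/47.5363 ≈ 4.30214

R = 4.302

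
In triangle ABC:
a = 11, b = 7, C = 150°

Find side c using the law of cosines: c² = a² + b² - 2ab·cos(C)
c² = 11² + 7² − 2·11·7·cos(150°)
cos(150°) ≈ -0.866025
c² ≈ 121 + 49 − 154·(-0.866025) ≈ 170 + 133.368 ≈ 303.368
c ≈ √303.368 ≈ 17.4175

c = 17.42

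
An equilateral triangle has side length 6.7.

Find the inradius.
r = Area/s with s the semi-perimeter.
Area = (√3/4)·6.7² = (√3/4)·44.89 ≈ 0.433013·44.89 ≈ 19.4379
s = 3·6.7/2 = 10.05
r ≈ 19.4379/10.05 ≈ 1.93412
(Equivalently r = side/(2√3) = 6.7/3.4641 ≈ 1.93412.)

r = 1.934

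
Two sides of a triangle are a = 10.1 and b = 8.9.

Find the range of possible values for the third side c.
Triangle inequality: |a − b| < c < a + b
|a − b| = |10.1 − 8.9| = 1.2
a + b = 10.1 + 8.9 = 19

1.2 < c < 19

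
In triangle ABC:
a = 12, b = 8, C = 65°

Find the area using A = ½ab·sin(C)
A = ½·a·b·sin(C) = ½·12·8·sin(65°)
sin(65°) ≈ 0.906308
A ≈ ½·96·0.906308 = 48·0.906308 ≈ 43.5028

Area = 43.5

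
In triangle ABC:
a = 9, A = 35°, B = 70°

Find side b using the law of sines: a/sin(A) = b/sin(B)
a/sin(A) = b/sin(B)  ⇒  b = a·sin(B)/sin(A) = 9·sin(70°)/sin(35°)
sin(70°) ≈ 0.939693, sin(35°) ≈ 0.573576
b ≈ 9·0.939693/0.573576 ≈ 8.45723/0.573576 ≈ 14.7447

b = 14.74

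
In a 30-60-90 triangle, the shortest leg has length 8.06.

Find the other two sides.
In a 30-60-90 triangle the sides are in ratio 1 : √3 : 2 (short leg : long leg : hypotenuse).
Long leg = 8.06·√3 ≈ 8.06·1.73205 ≈ 13.9603
Hypotenuse = 2·8.06 = 16.12

Long leg = 8.06√3 = 13.96, Hypotenuse = 16.12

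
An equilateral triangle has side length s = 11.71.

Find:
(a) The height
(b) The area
(a) The height splits the triangle into two 30-60-90 halves: h = s·√3/2 = 11.71·1.73205/2 ≈ 20.2823/2 ≈ 10.1412
(b) Area = (√3/4)·s² = (√3/4)·11.71² = (√3/4)·137.1241 ≈ 0.433013·137.1241 ≈ 59.3765

Height = 10.14, Area = 59.38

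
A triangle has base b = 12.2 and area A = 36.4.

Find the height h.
A = ½·b·h  ⇒  h = 2A/b = 2·36.4/12.2 = 72.8/12.2 ≈ 5.96721

h = 5.967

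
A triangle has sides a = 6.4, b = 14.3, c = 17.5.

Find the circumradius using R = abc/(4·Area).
First find the area with Heron's formula.
s = (6.4 + 14.3 + 17.5)/2 = 19.1
Area = √(s(s−a)(s−b)(s−c)) = √(19.1·12.7·4.8·1.6) ≈ √1862.94 ≈ 43.1618
abc = 6.4·14.3·17.5 = 1601.6
R = abc/(4·Area) ≈ 1601.6/(4·43.1618) = 1601.6/172.647 ≈ 9.27673

R = 9.277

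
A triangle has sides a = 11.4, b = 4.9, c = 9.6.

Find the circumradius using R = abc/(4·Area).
First find the area with Heron's formula.
s = (11.4 + 4.9 + 9.6)/2 = 12.95
Area = √(s(s−a)(s−b)(s−c)) = √(12.95·1.55·8.05·3.35) ≈ √541.305 ≈ 23.266
abc = 11.4·4.9·9.6 = 536.256
R = abc/(4·Area) ≈ 536.256/(4·23.266) = 536.256/93.0639 ≈ 5.76224

R = 5.762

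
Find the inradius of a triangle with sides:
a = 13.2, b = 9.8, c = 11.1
r = Area/s where s is the semi-perimeter.
s = (13.2 + 9.8 + 11.1)/2 = 34.1/2 = 17.05
Area = √(s(s−a)(s−b)(s−c)) = √(17.05·3.85·7.25·5.95) ≈ √2831.65 ≈ 53.2133
r ≈ 53.2133/17.05 ≈ 3.12101

r = 3.121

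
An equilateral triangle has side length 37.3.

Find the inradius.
r = Area/s with s the semi-perimeter.
Area = (√3/4)·37.3² = (√3/4)·1391.29 ≈ 0.433013·1391.29 ≈ 602.446
s = 3·37.3/2 = 55.95
r ≈ 602.446/55.95 ≈ 10.7676
(Equivalently r = side/(2√3) = 37.3/3.4641 ≈ 10.7676.)

r = 10.77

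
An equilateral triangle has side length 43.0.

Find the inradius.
r = Area/s with s the semi-perimeter.
Area = (√3/4)·43.0² = (√3/4)·1849 ≈ 0.433013·1849 ≈ 800.64
s = 3·43.0/2 = 64.5
r ≈ 800.64/64.5 ≈ 12.413
(Equivalently r = side/(2√3) = 43.0/3.4641 ≈ 12.413.)

r = 12.41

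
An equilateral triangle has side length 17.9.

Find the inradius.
r = Area/s with s the semi-perimeter.
Area = (√3/4)·17.9² = (√3/4)·320.41 ≈ 0.433013·320.41 ≈ 138.742
s = 3·17.9/2 = 26.85
r ≈ 138.742/26.85 ≈ 5.16728
(Equivalently r = side/(2√3) = 17.9/3.4641 ≈ 5.16728.)

r = 5.167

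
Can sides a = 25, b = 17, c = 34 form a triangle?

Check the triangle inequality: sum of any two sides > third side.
a + b vs c: 25 + 17 = 42 > 34  ✓
a + c vs b: 25 + 34 = 59 > 17  ✓
b + c vs a: 17 + 34 = 51 > 25  ✓

Yes, triangle inequality satisfied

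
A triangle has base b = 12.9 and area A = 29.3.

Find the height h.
A = ½·b·h  ⇒  h = 2A/b = 2·29.3/12.9 = 58.6/12.9 ≈ 4.54264

h = 4.543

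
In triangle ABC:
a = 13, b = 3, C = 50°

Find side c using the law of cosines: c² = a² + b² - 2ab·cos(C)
c² = 13² + 3² − 2·13·3·cos(50°)
cos(50°) ≈ 0.642788
c² ≈ 169 + 9 − 78·(0.642788) ≈ 178 − 50.1374 ≈ 127.863
c ≈ √127.863 ≈ 11.3076

c = 11.31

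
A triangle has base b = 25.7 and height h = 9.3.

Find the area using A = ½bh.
A = ½·b·h = ½·25.7·9.3 = ½·239.01 = 119.505

Area = 119.505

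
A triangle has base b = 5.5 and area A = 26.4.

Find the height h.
A = ½·b·h  ⇒  h = 2A/b = 2·26.4/5.5 = 52.8/5.5 ≈ 9.6

h = 9.6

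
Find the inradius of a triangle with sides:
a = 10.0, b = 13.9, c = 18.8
r = Area/s where s is the semi-perimeter.
s = (10.0 + 13.9 + 18.8)/2 = 42.7/2 = 21.35
Area = √(s(s−a)(s−b)(s−c)) = √(21.35·11.35·7.45·2.55) ≈ √4603.52 ≈ 67.8493
r ≈ 67.8493/21.35 ≈ 3.17795

r = 3.178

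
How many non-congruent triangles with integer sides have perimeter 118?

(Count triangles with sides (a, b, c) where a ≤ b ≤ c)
Let a ≤ b ≤ c with a + b + c = 118. The only binding inequality is a + b > c, i.e. 118 − c > c, so c < 118/2; and c ≥ 118/3 since c is the largest side.
So 40 ≤ c ≤ 58. For each c, b runs from ⌈(118 − c)/2⌉ up to c (then a = 118 − b − c satisfies 1 ≤ a ≤ b automatically), giving c − ⌈(118 − c)/2⌉ + 1 choices.
Summing over c: 2 + 3 + 5 + 6 + … + 27 + 29  (19 terms, c = 40, …, 58) = 290
Check (closed form: nearest integer to p²/48 for even p, (p+3)²/48 for odd p): 118²/48 = 13924/48 ≈ 290.08 → 290

290 triangles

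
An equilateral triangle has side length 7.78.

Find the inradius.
r = Area/s with s the semi-perimeter.
Area = (√3/4)·7.78² = (√3/4)·60.5284 ≈ 0.433013·60.5284 ≈ 26.2096
s = 3·7.78/2 = 11.67
r ≈ 26.2096/11.67 ≈ 2.24589
(Equivalently r = side/(2√3) = 7.78/3.4641 ≈ 2.24589.)

r = 2.246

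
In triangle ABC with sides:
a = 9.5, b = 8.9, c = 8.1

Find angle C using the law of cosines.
c² = a² + b² − 2ab·cos(C)  ⇒  cos(C) = (a² + b² − c²)/(2ab)
cos(C) = (9.5² + 8.9² − 8.1²)/(2·9.5·8.9) = (90.25 + 79.21 − 65.61)/169.1 = 103.85/169.1 ≈ 0.614134
C = arccos(0.614134) ≈ 52.111°

C = 52.11°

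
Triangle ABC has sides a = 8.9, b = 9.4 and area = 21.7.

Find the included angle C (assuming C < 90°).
Area = ½·a·b·sin(C)  ⇒  sin(C) = 2·Area/(a·b) = 2·21.7/(8.9·9.4) = 43.4/83.66 ≈ 0.518766
C = arcsin(0.518766) ≈ 31.2495° (taking the acute solution since C < 90°)

C = 31.25°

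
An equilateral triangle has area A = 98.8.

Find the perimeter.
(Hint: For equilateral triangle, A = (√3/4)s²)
A = (√3/4)s²  ⇒  s² = 4A/√3 = 4·98.8/√3 = 395.2/1.73205 ≈ 228.169
s ≈ √228.169 ≈ 15.1053
Perimeter = 3s ≈ 3·15.1053 ≈ 45.3158

Perimeter = 45.32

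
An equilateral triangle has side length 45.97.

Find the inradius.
r = Area/s with s the semi-perimeter.
Area = (√3/4)·45.97² = (√3/4)·2113.2409 ≈ 0.433013·2113.2409 ≈ 915.06
s = 3·45.97/2 = 68.955
r ≈ 915.06/68.955 ≈ 13.2704
(Equivalently r = side/(2√3) = 45.97/3.4641 ≈ 13.2704.)

r = 13.27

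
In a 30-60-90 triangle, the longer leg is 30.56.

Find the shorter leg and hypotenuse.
In a 30-60-90 triangle the sides are in ratio 1 : √3 : 2, so short leg = long leg/√3 and hypotenuse = 2·(short leg).
Short leg = 30.56/√3 ≈ 30.56/1.73205 ≈ 17.6438
Hypotenuse = 2·17.6438 ≈ 35.2876

Short leg = 17.64, Hypotenuse = 35.29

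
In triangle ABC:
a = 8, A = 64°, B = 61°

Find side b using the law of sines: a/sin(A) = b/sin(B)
a/sin(A) = b/sin(B)  ⇒  b = a·sin(B)/sin(A) = 8·sin(61°)/sin(64°)
sin(61°) ≈ 0.87462, sin(64°) ≈ 0.898794
b ≈ 8·0.87462/0.898794 ≈ 6.99696/0.898794 ≈ 7.78483

b = 7.785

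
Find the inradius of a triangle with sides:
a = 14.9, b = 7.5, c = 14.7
r = Area/s where s is the semi-perimeter.
s = (14.9 + 7.5 + 14.7)/2 = 37.1/2 = 18.55
Area = √(s(s−a)(s−b)(s−c)) = √(18.55·3.65·11.05·3.85) ≈ √2880.45 ≈ 53.6698
r ≈ 53.6698/18.55 ≈ 2.89325

r = 2.893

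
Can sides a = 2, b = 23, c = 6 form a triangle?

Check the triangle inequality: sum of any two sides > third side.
a + b vs c: 2 + 23 = 25 > 6  ✓
a + c vs b: 2 + 6 = 8 ≤ 23  ✗
b + c vs a: 23 + 6 = 29 > 2  ✓

No: 2 + 6 = 8 is not > 23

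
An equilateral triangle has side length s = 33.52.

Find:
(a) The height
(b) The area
(a) The height splits the triangle into two 30-60-90 halves: h = s·√3/2 = 33.52·1.73205/2 ≈ 58.0583/2 ≈ 29.0292
(b) Area = (√3/4)·s² = (√3/4)·33.52² = (√3/4)·1123.5904 ≈ 0.433013·1123.5904 ≈ 486.529

Height = 29.03, Area = 486.5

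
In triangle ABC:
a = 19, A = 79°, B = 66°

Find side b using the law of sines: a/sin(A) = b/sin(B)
a/sin(A) = b/sin(B)  ⇒  b = a·sin(B)/sin(A) = 19·sin(66°)/sin(79°)
sin(66°) ≈ 0.913545, sin(79°) ≈ 0.981627
b ≈ 19·0.913545/0.981627 ≈ 17.3574/0.981627 ≈ 17.6822

b = 17.68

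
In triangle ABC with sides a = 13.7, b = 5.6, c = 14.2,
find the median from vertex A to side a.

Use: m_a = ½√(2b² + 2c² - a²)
m_a = ½√(2·5.6² + 2·14.2² − 13.7²) = ½√(2·31.36 + 2·201.64 − 187.69) = ½√(62.72 + 403.28 − 187.69) = ½√278.31
√278.31 ≈ 16.6826, so m_a ≈ 8.34131

m_a = 8.341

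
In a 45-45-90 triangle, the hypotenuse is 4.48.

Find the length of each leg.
In a 45-45-90 triangle hypotenuse = leg·√2, so leg = hypotenuse/√2.
Leg = 4.48/√2 ≈ 4.48/1.41421 ≈ 3.16784

Each leg = 3.168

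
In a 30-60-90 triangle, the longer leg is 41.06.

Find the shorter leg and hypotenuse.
In a 30-60-90 triangle the sides are in ratio 1 : √3 : 2, so short leg = long leg/√3 and hypotenuse = 2·(short leg).
Short leg = 41.06/√3 ≈ 41.06/1.73205 ≈ 23.706
Hypotenuse = 2·23.706 ≈ 47.412

Short leg = 23.71, Hypotenuse = 47.41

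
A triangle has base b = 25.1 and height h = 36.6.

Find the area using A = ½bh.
A = ½·b·h = ½·25.1·36.6 = ½·918.66 = 459.33

Area = 459.33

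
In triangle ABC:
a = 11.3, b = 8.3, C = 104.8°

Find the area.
Two sides and the included angle (SAS): A = ½·a·b·sin(C) = ½·11.3·8.3·sin(104.8°)
sin(104.8°) ≈ 0.966823
A ≈ ½·93.79·0.966823 = 46.895·0.966823 ≈ 45.3392

Area = 45.34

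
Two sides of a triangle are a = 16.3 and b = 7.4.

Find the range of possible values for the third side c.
Triangle inequality: |a − b| < c < a + b
|a − b| = |16.3 − 7.4| = 8.9
a + b = 16.3 + 7.4 = 23.7

8.9 < c < 23.7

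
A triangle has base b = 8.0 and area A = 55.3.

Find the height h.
A = ½·b·h  ⇒  h = 2A/b = 2·55.3/8.0 = 110.6/8.0 ≈ 13.825

h = 13.82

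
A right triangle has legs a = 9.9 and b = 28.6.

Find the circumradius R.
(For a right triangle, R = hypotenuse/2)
Hypotenuse c = √(a² + b²) = √(98.01 + 817.96) = √915.97 ≈ 30.265
R = c/2 ≈ 30.265/2 ≈ 15.1325

R = 15.13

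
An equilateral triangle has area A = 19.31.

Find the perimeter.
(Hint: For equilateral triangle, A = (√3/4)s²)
A = (√3/4)s²  ⇒  s² = 4A/√3 = 4·19.31/√3 = 77.24/1.73205 ≈ 44.5945
s ≈ √44.5945 ≈ 6.67791
Perimeter = 3s ≈ 3·6.67791 ≈ 20.0337

Perimeter = 20.03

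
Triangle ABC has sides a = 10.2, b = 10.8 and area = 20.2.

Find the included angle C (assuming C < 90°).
Area = ½·a·b·sin(C)  ⇒  sin(C) = 2·Area/(a·b) = 2·20.2/(10.2·10.8) = 40.4/110.16 ≈ 0.366739
C = arcsin(0.366739) ≈ 21.5147° (taking the acute solution since C < 90°)

C = 21.51°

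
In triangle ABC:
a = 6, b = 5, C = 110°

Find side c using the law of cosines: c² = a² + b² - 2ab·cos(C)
c² = 6² + 5² − 2·6·5·cos(110°)
cos(110°) ≈ -0.34202
c² ≈ 36 + 25 − 60·(-0.34202) ≈ 61 + 20.5212 ≈ 81.5212
c ≈ √81.5212 ≈ 9.02891

c = 9.029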